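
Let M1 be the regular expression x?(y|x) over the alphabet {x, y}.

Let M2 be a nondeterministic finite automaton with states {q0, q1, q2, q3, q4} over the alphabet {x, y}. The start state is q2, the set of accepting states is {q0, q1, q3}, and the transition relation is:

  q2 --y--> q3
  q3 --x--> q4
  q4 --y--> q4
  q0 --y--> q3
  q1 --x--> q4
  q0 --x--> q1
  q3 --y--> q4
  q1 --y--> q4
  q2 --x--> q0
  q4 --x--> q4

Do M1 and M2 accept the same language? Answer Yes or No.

Yes

Converting the expression M1 to a DFA (subset construction, then merging equivalent states) gives the minimal DFA with states {r0, r1, r2, r3}, start state r0, accepting states {r1, r2} and transitions r0: x→r1, y→r2; r1: x→r2, y→r2; r2: x→r3, y→r3; r3: x→r3, y→r3.
Exploring the product automaton M1 × M2 from the start pair (r0, q2), following both machines on each input symbol, reaches 5 state pairs: (r0, q2), (r1, q0), (r2, q3), (r2, q1), (r3, q4).
M1 accepts in {r1, r2} and M2 accepts in {q0, q1, q3}. In every reachable pair the two components are either both accepting — (r1, q0), (r2, q3), (r2, q1) — or both non-accepting, so no string is accepted by exactly one of the machines: L(M1) \ L(M2) and L(M2) \ L(M1) are both empty.
Hence every string is accepted by M1 iff it is accepted by M2, and the two languages coincide.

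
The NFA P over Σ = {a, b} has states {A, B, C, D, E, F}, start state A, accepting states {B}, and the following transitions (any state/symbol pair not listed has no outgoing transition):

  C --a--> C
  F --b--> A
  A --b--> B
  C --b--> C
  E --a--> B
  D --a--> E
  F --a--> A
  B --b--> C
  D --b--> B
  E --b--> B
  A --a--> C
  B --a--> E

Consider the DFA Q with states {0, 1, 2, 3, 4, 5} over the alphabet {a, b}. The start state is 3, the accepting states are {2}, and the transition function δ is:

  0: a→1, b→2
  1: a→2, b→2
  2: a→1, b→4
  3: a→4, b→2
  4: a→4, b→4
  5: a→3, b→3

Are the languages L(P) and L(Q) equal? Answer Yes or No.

Exploring the product automaton P × Q from the start pair (A, 3), following both machines on each input symbol, reaches 4 state pairs: (A, 3), (C, 4), (B, 2), (E, 1).
P accepts in {B} and Q accepts in {2}. In every reachable pair the two components are either both accepting — (B, 2) — or both non-accepting, so no string is accepted by exactly one of the machines: L(P) \ L(Q) and L(Q) \ L(P) are both empty.
Hence every string is accepted by P iff it is accepted by Q, and the two languages coincide.

Yes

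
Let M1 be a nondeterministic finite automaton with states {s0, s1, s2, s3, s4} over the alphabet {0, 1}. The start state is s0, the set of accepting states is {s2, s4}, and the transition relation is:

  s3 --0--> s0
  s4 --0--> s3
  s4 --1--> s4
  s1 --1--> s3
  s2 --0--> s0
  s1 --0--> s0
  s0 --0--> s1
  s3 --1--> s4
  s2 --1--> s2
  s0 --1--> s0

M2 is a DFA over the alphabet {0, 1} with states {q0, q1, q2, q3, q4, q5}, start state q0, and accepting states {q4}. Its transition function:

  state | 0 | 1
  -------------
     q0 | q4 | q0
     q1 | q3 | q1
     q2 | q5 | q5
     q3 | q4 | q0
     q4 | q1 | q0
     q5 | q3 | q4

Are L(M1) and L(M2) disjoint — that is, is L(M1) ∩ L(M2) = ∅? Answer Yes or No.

Exploring the product automaton M1 × M2 from the start pair (s0, q0), following both machines on each input symbol, reaches 13 state pairs: (s0, q0), (s1, q4), (s0, q1), (s3, q0), (s1, q3), (s0, q4), (s4, q0), (s1, q1), (s3, q4), (s0, q3), (s3, q1), (s4, q1), (s3, q3).
M1 accepts in {s2, s4} and M2 accepts in {q4}; no reachable pair has both components accepting, so no string drives both machines to acceptance simultaneously and L(M1) ∩ L(M2) = ∅.
So no string is accepted by both, and the intersection is empty.

Yes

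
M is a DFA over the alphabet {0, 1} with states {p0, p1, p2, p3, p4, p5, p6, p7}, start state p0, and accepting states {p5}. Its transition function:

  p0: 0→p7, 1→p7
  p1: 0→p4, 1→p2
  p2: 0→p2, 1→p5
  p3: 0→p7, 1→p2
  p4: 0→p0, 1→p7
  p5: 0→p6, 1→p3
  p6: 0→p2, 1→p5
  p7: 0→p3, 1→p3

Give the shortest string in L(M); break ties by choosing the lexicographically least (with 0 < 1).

A breadth-first search from p0 reaches an accepting state first via the path p0 → p7 → p3 → p2 → p5 on input 0011.
No string of length < 4 is accepted (BFS exhausts all shorter strings without reaching an accepting state), and 0011 is the lexicographically least accepting string of length 4.

0011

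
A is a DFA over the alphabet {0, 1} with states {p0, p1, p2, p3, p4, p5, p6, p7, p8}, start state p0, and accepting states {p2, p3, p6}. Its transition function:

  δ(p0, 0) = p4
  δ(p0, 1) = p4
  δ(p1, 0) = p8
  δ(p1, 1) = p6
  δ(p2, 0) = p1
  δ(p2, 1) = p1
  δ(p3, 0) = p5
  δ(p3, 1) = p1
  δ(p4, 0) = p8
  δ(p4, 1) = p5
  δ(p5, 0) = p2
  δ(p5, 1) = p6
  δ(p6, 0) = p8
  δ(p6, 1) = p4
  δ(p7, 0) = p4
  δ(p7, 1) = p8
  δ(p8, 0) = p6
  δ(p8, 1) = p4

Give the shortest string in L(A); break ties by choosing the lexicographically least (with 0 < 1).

A breadth-first search from p0 reaches an accepting state first via the path p0 → p4 → p8 → p6 on input 000.
No string of length < 3 is accepted (BFS exhausts all shorter strings without reaching an accepting state), and 000 is the lexicographically least accepting string of length 3.

000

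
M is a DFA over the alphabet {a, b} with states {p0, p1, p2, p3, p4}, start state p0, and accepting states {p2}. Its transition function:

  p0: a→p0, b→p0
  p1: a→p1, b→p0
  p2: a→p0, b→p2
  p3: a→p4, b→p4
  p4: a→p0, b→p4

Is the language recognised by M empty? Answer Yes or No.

Yes

The states reachable from the start state are {p0}.
None of the accepting states {p2} is reachable, so no string is accepted and L(M) = ∅.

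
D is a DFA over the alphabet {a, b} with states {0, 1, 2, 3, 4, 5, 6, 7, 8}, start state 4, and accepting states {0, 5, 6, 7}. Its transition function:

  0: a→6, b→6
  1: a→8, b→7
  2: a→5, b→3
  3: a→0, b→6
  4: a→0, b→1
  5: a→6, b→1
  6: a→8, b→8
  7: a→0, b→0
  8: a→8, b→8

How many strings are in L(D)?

The useful subgraph on states {0, 1, 4, 6, 7} is acyclic, so L(D) is finite; the longest accepting path visits 5 useful states, giving maximum string length 4.
Counting accepting paths from 4 by length: 1 of length 1, 3 of length 2, 2 of length 3, 4 of length 4. Total 10.

10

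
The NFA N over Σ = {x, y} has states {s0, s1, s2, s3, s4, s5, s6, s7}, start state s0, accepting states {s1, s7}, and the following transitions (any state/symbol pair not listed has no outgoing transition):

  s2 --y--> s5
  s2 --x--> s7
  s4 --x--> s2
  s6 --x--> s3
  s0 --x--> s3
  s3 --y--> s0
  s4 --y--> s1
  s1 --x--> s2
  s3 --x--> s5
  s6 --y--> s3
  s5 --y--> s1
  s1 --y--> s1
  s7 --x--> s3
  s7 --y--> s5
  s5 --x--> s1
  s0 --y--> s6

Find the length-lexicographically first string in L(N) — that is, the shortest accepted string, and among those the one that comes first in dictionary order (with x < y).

A breadth-first search from s0 reaches an accepting state first via the path s0 → s3 → s5 → s1 on input xxx.
No string of length < 3 is accepted (BFS exhausts all shorter strings without reaching an accepting state), and xxx is the lexicographically least accepting string of length 3.

xxx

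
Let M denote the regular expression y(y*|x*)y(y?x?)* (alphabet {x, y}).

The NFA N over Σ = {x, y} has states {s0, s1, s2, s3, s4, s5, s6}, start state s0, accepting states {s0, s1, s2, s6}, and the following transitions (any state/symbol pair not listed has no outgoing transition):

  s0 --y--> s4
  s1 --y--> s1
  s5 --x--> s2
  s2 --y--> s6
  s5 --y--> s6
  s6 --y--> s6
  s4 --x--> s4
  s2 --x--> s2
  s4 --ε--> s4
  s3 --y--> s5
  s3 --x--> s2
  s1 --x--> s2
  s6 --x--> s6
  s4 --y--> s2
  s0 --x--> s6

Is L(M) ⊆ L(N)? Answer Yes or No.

Yes

Converting the expression M to a DFA (subset construction, then merging equivalent states) gives the minimal DFA with states {m0, m1, m2, m3}, start state m0, accepting states {m3} and transitions m0: x→m1, y→m2; m1: x→m1, y→m1; m2: x→m2, y→m3; m3: x→m3, y→m3.
Exploring the product automaton M × N from the start pair (m0, s0), following both machines on each input symbol, reaches 5 state pairs: (m0, s0), (m1, s6), (m2, s4), (m3, s2), (m3, s6).
M accepts in {m3} and N accepts in {s0, s1, s2, s6}. The reachable pairs whose M-component is accepting are (m3, s2), (m3, s6); in each of them the N-component is accepting too, so the product for L(M) \ L(N) (M-component accepting, N-component rejecting) has no reachable accepting pair and the difference is empty.
Hence every string in L(M) is also in L(N).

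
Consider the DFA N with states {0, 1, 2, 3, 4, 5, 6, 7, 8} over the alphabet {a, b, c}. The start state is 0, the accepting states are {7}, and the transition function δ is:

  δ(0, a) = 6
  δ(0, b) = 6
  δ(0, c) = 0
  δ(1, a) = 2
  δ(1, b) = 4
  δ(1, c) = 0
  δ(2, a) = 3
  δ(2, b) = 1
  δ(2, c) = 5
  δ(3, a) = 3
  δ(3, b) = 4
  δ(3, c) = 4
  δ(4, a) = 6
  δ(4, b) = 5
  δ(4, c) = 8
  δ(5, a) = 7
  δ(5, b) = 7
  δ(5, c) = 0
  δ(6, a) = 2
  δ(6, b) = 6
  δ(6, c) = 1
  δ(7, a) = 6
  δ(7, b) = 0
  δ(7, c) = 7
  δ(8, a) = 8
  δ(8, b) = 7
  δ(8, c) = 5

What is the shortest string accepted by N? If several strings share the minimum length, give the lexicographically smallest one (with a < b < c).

A breadth-first search from 0 reaches an accepting state first via the path 0 → 6 → 2 → 5 → 7 on input aaca.
No string of length < 4 is accepted (BFS exhausts all shorter strings without reaching an accepting state), and aaca is the lexicographically least accepting string of length 4.

aaca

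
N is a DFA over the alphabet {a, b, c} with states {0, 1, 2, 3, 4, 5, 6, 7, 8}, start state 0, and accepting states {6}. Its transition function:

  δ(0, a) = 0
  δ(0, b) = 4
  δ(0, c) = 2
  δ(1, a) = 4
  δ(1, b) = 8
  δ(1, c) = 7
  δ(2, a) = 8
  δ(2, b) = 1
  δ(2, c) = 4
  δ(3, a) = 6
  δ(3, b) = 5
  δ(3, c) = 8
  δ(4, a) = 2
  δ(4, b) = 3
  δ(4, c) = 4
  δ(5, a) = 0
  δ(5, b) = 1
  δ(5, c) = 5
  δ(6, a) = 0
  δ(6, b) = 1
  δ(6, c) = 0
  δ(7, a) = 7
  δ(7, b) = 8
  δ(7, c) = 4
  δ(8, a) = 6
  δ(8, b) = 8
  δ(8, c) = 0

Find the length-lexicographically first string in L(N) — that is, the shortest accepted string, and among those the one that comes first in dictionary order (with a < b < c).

A breadth-first search from 0 reaches an accepting state first via the path 0 → 4 → 3 → 6 on input bba.
No string of length < 3 is accepted (BFS exhausts all shorter strings without reaching an accepting state), and bba is the lexicographically least accepting string of length 3.

bba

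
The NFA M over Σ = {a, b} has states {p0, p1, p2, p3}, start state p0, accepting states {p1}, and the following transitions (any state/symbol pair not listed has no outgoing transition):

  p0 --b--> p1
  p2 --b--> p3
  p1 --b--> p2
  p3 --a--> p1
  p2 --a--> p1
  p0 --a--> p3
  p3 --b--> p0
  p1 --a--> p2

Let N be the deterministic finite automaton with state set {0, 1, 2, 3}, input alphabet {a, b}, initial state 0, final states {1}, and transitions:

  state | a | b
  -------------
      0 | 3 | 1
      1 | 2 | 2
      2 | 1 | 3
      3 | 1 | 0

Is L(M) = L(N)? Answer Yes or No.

Yes

Exploring the product automaton M × N from the start pair (p0, 0), following both machines on each input symbol, reaches 4 state pairs: (p0, 0), (p3, 3), (p1, 1), (p2, 2).
M accepts in {p1} and N accepts in {1}. In every reachable pair the two components are either both accepting — (p1, 1) — or both non-accepting, so no string is accepted by exactly one of the machines: L(M) \ L(N) and L(N) \ L(M) are both empty.
Hence every string is accepted by M iff it is accepted by N, and the two languages coincide.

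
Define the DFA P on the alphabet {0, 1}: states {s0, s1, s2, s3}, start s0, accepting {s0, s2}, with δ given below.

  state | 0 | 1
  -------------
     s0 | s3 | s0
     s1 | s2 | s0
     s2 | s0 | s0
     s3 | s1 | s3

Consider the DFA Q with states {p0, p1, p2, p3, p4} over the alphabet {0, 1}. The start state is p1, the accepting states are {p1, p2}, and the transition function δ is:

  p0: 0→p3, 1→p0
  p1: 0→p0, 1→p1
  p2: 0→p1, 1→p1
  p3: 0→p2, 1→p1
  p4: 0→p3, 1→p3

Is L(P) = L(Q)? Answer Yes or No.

Yes

Exploring the product automaton P × Q from the start pair (s0, p1), following both machines on each input symbol, reaches 4 state pairs: (s0, p1), (s3, p0), (s1, p3), (s2, p2).
P accepts in {s0, s2} and Q accepts in {p1, p2}. In every reachable pair the two components are either both accepting — (s0, p1), (s2, p2) — or both non-accepting, so no string is accepted by exactly one of the machines: L(P) \ L(Q) and L(Q) \ L(P) are both empty.
Hence every string is accepted by P iff it is accepted by Q, and the two languages coincide.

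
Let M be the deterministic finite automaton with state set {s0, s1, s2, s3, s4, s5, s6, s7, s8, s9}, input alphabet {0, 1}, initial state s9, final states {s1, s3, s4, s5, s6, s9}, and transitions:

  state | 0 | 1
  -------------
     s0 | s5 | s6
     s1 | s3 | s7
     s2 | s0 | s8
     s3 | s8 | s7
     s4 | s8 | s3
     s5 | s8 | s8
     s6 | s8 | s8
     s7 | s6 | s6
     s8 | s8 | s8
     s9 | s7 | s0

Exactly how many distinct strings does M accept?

5

The useful subgraph on states {s0, s5, s6, s7, s9} is acyclic, so L(M) is finite; the longest accepting path visits 3 useful states, giving maximum string length 2.
Counting accepting paths from s9 by length: 1 of length 0, 4 of length 2. Total 5.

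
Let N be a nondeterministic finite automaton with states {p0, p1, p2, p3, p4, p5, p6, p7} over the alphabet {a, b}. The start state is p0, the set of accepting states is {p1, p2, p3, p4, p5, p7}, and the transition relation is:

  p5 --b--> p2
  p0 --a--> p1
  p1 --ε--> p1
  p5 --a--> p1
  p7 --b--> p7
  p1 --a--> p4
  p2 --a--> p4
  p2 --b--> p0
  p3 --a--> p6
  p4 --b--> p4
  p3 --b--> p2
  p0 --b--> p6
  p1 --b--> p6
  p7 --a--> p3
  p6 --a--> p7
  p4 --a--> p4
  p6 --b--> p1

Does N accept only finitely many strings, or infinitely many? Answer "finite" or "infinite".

State p4 is reachable from the start and can reach an accepting state, and it lies on the cycle p4 → p4.
Traversing that cycle any number of times yields accepted strings of unbounded length, so the language is infinite.

infinite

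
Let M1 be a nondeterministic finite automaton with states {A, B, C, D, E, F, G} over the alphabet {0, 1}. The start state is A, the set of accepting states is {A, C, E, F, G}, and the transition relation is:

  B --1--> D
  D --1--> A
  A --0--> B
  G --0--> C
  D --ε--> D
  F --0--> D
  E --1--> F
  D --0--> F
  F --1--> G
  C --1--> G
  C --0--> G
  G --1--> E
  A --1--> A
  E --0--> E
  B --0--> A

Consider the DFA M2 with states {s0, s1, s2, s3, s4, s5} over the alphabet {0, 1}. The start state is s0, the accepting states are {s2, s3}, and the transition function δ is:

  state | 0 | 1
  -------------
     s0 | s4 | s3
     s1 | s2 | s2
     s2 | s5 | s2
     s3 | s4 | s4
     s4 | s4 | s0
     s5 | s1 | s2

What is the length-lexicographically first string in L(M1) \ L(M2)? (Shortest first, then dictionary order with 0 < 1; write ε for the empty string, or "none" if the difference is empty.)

The empty string ε is accepted by M1 but not by M2.
Since ε is the unique shortest string, it is the required witness.

ε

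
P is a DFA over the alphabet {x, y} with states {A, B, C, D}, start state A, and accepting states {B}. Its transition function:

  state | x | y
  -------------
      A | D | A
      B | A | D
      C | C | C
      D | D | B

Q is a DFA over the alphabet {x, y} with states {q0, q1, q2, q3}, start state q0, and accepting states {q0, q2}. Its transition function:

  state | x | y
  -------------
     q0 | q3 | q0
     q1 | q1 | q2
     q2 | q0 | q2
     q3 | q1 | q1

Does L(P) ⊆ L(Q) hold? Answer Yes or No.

The string xy is in L(P) but not in L(Q).
So L(P) ⊄ L(Q).

No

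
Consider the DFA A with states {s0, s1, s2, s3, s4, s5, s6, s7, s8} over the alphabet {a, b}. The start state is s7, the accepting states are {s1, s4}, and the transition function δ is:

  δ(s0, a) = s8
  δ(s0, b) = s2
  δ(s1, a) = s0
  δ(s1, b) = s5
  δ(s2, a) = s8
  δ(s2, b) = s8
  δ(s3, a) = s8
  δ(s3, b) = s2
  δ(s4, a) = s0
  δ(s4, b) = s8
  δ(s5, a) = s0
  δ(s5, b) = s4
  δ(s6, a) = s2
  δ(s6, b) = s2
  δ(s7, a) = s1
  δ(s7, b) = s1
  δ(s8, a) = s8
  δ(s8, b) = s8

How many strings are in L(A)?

4

The useful subgraph on states {s1, s4, s5, s7} is acyclic, so L(A) is finite; the longest accepting path visits 4 useful states, giving maximum string length 3.
Counting accepting paths from s7 by length: 2 of length 1, 2 of length 3. Total 4.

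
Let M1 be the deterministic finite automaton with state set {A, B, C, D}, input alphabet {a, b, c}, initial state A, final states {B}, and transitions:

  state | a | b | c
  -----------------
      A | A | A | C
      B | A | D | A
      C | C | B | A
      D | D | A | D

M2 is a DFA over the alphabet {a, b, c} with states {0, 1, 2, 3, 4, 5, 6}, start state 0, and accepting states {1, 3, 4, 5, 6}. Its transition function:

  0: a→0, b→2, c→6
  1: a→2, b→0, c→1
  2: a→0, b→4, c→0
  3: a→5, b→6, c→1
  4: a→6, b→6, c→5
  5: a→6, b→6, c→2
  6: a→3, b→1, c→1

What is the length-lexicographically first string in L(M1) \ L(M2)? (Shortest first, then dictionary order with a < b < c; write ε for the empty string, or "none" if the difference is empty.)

The string bcb is accepted by M1 but not by M2.
No shorter string lies in the difference, and bcb is the lexicographically first length-3 string in L(M1) \ L(M2).

bcb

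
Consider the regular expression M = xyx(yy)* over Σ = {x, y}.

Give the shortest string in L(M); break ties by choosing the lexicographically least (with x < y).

By inspection of the expression, no string of length less than 3 matches, and xyx is the lexicographically first match of length 3.

xyx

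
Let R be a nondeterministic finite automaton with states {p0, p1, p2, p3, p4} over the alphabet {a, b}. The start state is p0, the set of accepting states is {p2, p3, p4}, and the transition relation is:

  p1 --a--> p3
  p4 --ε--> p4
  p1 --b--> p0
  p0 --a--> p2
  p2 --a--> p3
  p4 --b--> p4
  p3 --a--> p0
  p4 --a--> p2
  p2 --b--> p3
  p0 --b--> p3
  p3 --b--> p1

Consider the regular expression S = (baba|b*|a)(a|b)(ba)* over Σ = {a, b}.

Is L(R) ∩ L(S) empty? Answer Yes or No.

The string a is accepted by both R and S.
Hence L(R) ∩ L(S) ≠ ∅.

No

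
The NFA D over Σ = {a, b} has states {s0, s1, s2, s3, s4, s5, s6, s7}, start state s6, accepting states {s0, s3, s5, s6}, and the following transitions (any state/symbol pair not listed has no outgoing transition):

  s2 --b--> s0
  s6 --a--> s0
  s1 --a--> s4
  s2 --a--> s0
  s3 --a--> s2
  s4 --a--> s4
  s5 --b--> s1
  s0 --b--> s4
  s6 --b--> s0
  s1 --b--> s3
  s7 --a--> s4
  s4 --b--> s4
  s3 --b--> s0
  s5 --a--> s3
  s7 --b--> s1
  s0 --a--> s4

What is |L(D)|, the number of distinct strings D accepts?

The useful subgraph on states {s0, s6} is acyclic, so L(D) is finite; the longest accepting path visits 2 useful states, giving maximum string length 1.
Counting accepting paths from s6 by length: 1 of length 0, 2 of length 1. Total 3.

3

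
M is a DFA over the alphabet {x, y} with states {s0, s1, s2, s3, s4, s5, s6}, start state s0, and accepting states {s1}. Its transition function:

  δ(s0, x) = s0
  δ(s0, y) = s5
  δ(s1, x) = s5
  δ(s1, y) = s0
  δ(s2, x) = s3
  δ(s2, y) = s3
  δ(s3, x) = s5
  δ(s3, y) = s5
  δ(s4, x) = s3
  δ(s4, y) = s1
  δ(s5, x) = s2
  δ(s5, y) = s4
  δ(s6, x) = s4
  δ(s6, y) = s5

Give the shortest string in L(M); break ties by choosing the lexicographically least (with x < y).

yyy

A breadth-first search from s0 reaches an accepting state first via the path s0 → s5 → s4 → s1 on input yyy.
No string of length < 3 is accepted (BFS exhausts all shorter strings without reaching an accepting state), and yyy is the lexicographically least accepting string of length 3.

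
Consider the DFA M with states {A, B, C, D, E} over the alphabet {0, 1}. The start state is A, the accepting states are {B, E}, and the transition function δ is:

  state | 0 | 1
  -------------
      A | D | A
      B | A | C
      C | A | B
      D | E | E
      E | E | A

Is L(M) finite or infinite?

State A is reachable from the start and can reach an accepting state, and it lies on the cycle A → A.
Traversing that cycle any number of times yields accepted strings of unbounded length, so the language is infinite.

infinite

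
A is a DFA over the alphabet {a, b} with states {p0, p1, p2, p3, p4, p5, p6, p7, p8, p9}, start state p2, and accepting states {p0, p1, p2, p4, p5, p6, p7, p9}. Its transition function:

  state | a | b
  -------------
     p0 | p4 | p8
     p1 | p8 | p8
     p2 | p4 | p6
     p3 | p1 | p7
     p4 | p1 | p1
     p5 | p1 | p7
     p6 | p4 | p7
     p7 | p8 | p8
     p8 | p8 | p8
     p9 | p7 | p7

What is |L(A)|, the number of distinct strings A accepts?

The useful subgraph on states {p1, p2, p4, p6, p7} is acyclic, so L(A) is finite; the longest accepting path visits 4 useful states, giving maximum string length 3.
Counting accepting paths from p2 by length: 1 of length 0, 2 of length 1, 4 of length 2, 2 of length 3. Total 9.

9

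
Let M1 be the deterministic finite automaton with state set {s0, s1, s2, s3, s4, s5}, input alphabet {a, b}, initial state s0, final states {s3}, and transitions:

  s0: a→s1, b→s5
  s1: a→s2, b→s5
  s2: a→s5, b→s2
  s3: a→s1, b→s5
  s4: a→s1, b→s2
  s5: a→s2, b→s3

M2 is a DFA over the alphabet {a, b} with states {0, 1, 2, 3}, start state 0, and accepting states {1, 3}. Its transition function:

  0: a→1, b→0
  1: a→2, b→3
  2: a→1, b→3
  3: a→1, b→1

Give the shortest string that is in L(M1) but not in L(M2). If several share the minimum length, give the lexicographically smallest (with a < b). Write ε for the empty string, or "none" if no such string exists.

The string bb is accepted by M1 but not by M2.
No shorter string lies in the difference, and bb is the lexicographically first length-2 string in L(M1) \ L(M2).

bb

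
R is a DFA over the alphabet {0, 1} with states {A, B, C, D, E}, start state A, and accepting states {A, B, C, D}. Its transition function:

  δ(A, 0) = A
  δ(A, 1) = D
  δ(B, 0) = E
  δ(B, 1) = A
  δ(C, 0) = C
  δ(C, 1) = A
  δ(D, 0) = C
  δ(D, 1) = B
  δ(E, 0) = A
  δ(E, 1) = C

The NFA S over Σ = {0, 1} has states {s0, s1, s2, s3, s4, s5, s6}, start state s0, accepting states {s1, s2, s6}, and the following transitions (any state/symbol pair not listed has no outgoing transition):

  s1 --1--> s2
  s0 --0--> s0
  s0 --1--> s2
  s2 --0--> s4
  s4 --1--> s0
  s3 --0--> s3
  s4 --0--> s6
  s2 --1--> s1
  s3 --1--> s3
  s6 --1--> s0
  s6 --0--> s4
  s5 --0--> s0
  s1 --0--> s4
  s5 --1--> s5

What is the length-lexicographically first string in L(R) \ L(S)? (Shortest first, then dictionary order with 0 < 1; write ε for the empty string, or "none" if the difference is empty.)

ε

The empty string ε is accepted by R but not by S.
Since ε is the unique shortest string, it is the required witness.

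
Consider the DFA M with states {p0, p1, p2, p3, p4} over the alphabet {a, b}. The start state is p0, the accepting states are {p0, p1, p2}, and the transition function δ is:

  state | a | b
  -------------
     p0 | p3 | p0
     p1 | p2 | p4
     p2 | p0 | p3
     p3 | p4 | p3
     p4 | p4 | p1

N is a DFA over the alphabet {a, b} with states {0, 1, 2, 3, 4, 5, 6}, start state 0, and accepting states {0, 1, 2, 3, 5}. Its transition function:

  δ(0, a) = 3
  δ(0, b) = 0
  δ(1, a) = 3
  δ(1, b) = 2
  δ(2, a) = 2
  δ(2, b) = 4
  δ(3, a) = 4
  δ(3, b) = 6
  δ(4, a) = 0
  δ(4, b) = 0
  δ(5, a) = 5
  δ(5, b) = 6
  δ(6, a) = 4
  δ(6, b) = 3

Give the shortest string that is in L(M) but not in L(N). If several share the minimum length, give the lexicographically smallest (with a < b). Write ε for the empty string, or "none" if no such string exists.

aaaab

The string aaaab is accepted by M but not by N.
No shorter string lies in the difference, and aaaab is the lexicographically first length-5 string in L(M) \ L(N).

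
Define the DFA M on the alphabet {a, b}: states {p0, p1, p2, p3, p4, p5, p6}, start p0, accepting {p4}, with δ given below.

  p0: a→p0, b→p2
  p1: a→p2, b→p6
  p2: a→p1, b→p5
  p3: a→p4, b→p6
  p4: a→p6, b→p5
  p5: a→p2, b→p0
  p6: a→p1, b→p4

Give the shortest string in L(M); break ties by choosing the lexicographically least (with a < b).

A breadth-first search from p0 reaches an accepting state first via the path p0 → p2 → p1 → p6 → p4 on input babb.
No string of length < 4 is accepted (BFS exhausts all shorter strings without reaching an accepting state), and babb is the lexicographically least accepting string of length 4.

babb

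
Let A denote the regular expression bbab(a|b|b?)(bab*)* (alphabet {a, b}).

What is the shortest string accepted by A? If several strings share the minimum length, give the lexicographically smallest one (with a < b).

bbab

By inspection of the expression, no string of length less than 4 matches, and bbab is the lexicographically first match of length 4.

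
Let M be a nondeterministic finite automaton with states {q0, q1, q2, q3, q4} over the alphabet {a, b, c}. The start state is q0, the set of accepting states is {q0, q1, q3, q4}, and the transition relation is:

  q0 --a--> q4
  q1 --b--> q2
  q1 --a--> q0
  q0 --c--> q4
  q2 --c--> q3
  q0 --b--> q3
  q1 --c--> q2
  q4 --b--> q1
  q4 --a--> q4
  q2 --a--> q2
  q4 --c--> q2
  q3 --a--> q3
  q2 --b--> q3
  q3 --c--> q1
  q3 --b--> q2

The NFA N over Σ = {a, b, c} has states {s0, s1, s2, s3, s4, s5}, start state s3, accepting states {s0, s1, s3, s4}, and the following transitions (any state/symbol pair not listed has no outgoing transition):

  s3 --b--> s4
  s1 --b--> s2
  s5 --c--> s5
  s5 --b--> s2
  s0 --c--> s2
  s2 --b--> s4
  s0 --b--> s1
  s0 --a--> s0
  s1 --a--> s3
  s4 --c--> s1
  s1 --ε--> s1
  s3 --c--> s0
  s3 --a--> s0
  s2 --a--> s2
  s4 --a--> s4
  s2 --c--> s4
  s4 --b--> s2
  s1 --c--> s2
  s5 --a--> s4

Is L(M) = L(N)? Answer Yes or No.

Yes

Exploring the product automaton M × N from the start pair (q0, s3), following both machines on each input symbol, reaches 5 state pairs: (q0, s3), (q4, s0), (q3, s4), (q1, s1), (q2, s2).
M accepts in {q0, q1, q3, q4} and N accepts in {s0, s1, s3, s4}. In every reachable pair the two components are either both accepting — (q0, s3), (q4, s0), (q3, s4), (q1, s1) — or both non-accepting, so no string is accepted by exactly one of the machines: L(M) \ L(N) and L(N) \ L(M) are both empty.
Hence every string is accepted by M iff it is accepted by N, and the two languages coincide.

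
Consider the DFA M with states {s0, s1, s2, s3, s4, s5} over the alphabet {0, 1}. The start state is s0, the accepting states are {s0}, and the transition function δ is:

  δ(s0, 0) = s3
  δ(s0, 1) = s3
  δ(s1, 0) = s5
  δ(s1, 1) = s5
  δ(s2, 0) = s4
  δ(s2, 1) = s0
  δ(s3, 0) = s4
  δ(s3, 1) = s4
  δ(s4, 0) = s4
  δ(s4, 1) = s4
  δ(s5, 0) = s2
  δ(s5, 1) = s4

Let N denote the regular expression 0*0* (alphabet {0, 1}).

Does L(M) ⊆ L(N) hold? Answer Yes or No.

Converting the expression N to a DFA (subset construction, then merging equivalent states) gives the minimal DFA with states {n0, n1}, start state n0, accepting states {n0} and transitions n0: 0→n0, 1→n1; n1: 0→n1, 1→n1.
Exploring the product automaton M × N from the start pair (s0, n0), following both machines on each input symbol, reaches 5 state pairs: (s0, n0), (s3, n0), (s3, n1), (s4, n0), (s4, n1).
M accepts in {s0} and N accepts in {n0}. The reachable pairs whose M-component is accepting are (s0, n0); in each of them the N-component is accepting too, so the product for L(M) \ L(N) (M-component accepting, N-component rejecting) has no reachable accepting pair and the difference is empty.
Hence every string in L(M) is also in L(N).

Yes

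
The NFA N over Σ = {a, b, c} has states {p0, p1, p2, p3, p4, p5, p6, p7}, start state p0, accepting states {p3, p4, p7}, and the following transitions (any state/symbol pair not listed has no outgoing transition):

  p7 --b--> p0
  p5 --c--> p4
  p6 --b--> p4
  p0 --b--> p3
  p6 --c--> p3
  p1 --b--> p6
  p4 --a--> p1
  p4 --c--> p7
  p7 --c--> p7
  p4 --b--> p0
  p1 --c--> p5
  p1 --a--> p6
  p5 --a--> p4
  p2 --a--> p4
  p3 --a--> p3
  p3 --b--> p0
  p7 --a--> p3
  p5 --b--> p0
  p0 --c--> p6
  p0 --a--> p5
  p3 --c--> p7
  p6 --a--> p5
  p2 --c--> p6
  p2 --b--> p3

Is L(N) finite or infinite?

State p0 is reachable from the start and can reach an accepting state, and it lies on the cycle p0 → p3 → p0.
Traversing that cycle any number of times yields accepted strings of unbounded length, so the language is infinite.

infinite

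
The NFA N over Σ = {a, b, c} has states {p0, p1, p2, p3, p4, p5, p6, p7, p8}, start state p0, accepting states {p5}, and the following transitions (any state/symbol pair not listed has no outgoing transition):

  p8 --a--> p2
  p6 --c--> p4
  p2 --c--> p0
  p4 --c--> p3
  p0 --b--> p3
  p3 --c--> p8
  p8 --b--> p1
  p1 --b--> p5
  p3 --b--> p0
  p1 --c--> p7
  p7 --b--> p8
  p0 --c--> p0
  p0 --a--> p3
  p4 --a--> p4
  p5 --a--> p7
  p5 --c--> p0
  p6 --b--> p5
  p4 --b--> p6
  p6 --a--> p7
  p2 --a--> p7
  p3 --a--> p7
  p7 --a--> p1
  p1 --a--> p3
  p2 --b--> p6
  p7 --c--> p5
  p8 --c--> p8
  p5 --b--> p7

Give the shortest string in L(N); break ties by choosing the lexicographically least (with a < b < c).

A breadth-first search from p0 reaches an accepting state first via the path p0 → p3 → p7 → p5 on input aac.
No string of length < 3 is accepted (BFS exhausts all shorter strings without reaching an accepting state), and aac is the lexicographically least accepting string of length 3.

aac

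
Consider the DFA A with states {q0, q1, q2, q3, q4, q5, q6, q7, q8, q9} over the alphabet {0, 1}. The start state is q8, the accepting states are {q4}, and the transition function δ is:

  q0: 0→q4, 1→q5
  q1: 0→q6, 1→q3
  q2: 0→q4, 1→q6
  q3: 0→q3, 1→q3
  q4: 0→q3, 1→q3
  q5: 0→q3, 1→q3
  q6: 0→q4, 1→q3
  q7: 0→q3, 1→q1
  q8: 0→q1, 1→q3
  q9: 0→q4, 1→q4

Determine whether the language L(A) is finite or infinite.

finite

The useful states (reachable from q8 and able to reach an accepting state) are {q1, q4, q6, q8}.
Restricted to these states the transition graph has no cycle, so every accepting path has bounded length and L is finite.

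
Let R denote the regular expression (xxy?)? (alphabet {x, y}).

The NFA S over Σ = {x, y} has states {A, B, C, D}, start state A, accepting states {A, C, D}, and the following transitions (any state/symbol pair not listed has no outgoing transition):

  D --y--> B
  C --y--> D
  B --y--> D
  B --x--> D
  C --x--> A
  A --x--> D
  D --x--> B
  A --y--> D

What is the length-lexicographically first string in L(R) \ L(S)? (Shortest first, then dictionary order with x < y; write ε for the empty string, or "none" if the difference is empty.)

The string xx is accepted by R but not by S.
No shorter string lies in the difference, and xx is the lexicographically first length-2 string in L(R) \ L(S).

xx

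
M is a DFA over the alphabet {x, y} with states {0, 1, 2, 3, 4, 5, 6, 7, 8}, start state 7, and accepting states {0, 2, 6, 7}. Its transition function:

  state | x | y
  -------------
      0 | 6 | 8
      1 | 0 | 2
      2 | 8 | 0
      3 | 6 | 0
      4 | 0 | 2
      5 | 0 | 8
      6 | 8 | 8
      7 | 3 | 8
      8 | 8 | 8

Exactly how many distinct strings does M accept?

4

The useful subgraph on states {0, 3, 6, 7} is acyclic, so L(M) is finite; the longest accepting path visits 4 useful states, giving maximum string length 3.
Counting accepting paths from 7 by length: 1 of length 0, 2 of length 2, 1 of length 3. Total 4.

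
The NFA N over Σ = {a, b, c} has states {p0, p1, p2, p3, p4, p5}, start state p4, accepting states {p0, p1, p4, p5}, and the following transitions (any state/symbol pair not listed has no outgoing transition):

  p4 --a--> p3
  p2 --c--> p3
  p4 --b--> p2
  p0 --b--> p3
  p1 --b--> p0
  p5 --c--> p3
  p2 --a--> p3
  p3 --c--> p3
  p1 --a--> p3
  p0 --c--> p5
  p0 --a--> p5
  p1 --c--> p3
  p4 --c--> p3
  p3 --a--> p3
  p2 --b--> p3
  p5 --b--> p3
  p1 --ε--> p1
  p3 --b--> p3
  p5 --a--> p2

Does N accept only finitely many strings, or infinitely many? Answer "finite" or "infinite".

finite

The useful states (reachable from p4 and able to reach an accepting state) are {p4}.
Restricted to these states the transition graph has no cycle, so every accepting path has bounded length and L is finite.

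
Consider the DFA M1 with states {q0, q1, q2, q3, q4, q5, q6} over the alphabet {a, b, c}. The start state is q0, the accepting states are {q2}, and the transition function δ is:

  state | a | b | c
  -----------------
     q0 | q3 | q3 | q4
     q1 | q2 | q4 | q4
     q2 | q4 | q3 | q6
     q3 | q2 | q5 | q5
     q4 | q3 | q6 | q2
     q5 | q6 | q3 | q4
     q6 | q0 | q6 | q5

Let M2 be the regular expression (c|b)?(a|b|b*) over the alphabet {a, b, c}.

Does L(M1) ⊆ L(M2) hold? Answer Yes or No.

No

The string aa is in L(M1) but not in L(M2).
So L(M1) ⊄ L(M2).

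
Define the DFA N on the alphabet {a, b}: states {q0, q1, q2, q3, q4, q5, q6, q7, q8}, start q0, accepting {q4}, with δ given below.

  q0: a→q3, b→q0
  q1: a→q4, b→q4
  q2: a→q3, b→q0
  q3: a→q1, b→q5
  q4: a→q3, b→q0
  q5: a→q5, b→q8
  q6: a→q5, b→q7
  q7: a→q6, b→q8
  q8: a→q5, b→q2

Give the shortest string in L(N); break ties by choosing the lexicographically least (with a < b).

A breadth-first search from q0 reaches an accepting state first via the path q0 → q3 → q1 → q4 on input aaa.
No string of length < 3 is accepted (BFS exhausts all shorter strings without reaching an accepting state), and aaa is the lexicographically least accepting string of length 3.

aaa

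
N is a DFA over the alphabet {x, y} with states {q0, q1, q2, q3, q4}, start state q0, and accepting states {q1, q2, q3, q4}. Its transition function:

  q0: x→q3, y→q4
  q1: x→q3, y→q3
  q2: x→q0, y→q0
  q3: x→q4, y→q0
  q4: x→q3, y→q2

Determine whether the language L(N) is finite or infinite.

infinite

State q0 is reachable from the start and can reach an accepting state, and it lies on the cycle q0 → q3 → q0.
Traversing that cycle any number of times yields accepted strings of unbounded length, so the language is infinite.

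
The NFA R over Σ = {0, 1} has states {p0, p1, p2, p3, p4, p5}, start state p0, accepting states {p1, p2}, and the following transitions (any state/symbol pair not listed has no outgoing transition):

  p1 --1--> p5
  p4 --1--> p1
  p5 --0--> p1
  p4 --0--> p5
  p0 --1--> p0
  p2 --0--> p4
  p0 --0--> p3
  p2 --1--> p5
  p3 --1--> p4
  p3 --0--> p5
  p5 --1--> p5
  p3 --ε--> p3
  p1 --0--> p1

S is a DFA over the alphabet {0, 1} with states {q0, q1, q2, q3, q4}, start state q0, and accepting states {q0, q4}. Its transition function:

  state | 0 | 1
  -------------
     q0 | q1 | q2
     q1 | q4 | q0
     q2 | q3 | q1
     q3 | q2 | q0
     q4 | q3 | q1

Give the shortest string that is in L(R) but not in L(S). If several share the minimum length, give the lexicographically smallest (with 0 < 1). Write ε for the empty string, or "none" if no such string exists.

The string 000 is accepted by R but not by S.
No shorter string lies in the difference, and 000 is the lexicographically first length-3 string in L(R) \ L(S).

000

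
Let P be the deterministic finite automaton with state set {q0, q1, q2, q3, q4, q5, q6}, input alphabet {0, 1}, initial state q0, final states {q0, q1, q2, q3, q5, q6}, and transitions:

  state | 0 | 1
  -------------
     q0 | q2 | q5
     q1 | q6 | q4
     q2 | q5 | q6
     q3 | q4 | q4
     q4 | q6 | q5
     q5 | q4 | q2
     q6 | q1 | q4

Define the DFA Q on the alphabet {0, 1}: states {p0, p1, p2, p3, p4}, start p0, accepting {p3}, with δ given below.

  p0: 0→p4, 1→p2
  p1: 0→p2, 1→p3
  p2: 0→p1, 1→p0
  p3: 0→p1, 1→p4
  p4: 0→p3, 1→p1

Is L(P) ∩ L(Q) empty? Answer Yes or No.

The string 00 is accepted by both P and Q.
Hence L(P) ∩ L(Q) ≠ ∅.

No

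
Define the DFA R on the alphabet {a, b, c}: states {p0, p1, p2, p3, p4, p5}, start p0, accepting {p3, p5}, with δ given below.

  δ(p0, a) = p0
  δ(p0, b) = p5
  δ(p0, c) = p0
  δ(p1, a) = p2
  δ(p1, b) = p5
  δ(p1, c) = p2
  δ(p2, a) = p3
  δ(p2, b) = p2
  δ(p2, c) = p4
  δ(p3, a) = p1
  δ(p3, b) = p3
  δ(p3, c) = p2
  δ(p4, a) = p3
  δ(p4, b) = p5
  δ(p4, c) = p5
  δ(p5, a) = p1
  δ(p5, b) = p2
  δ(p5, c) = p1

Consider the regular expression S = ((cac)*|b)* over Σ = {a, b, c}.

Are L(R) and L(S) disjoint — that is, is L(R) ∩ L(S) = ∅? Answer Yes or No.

No

The string b is accepted by both R and S.
Hence L(R) ∩ L(S) ≠ ∅.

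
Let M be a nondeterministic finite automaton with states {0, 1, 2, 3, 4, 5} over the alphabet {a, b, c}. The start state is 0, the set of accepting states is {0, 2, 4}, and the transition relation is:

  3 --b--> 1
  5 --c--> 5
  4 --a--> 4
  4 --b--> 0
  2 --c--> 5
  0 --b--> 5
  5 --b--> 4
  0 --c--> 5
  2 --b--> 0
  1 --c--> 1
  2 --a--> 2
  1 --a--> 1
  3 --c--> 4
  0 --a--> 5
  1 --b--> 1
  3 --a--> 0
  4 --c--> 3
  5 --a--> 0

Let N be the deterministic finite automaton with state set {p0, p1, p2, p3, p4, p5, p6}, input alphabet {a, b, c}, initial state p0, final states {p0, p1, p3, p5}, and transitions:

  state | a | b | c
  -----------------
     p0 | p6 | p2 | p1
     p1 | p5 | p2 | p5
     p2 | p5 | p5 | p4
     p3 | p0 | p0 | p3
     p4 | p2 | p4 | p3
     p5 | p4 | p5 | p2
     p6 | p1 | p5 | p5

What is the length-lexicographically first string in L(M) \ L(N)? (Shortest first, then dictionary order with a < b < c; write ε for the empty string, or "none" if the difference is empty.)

cb

The string cb is accepted by M but not by N.
No shorter string lies in the difference, and cb is the lexicographically first length-2 string in L(M) \ L(N).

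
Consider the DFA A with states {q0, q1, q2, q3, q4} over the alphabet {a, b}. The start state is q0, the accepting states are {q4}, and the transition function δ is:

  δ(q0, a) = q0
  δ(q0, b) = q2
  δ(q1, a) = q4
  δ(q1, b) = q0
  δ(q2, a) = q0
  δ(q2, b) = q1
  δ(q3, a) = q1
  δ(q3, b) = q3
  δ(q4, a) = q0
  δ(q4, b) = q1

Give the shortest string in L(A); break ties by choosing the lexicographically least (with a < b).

A breadth-first search from q0 reaches an accepting state first via the path q0 → q2 → q1 → q4 on input bba.
No string of length < 3 is accepted (BFS exhausts all shorter strings without reaching an accepting state), and bba is the lexicographically least accepting string of length 3.

bba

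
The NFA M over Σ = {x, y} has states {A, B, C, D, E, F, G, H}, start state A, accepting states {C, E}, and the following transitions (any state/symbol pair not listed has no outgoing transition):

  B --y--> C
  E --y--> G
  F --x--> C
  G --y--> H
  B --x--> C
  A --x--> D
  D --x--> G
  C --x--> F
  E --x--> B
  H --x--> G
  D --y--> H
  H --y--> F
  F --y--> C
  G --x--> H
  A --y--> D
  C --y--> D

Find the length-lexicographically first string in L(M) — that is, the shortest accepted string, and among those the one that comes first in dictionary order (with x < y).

xyyx

A breadth-first search from A reaches an accepting state first via the path A → D → H → F → C on input xyyx.
No string of length < 4 is accepted (BFS exhausts all shorter strings without reaching an accepting state), and xyyx is the lexicographically least accepting string of length 4.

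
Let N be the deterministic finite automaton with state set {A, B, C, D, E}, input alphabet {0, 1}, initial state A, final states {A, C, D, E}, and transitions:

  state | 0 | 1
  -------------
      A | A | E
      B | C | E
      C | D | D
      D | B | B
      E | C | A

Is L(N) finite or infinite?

State A is reachable from the start and can reach an accepting state, and it lies on the cycle A → A.
Traversing that cycle any number of times yields accepted strings of unbounded length, so the language is infinite.

infinite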